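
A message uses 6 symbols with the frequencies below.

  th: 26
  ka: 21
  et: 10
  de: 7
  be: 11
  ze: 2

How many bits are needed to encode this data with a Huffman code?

Merge the two smallest weights repeatedly:
ze(2) + de(7) → 9
9 + et(10) → 19
be(11) + 19 → 30
ka(21) + th(26) → 47
30 + 47 → 77
The encoded length is the sum of every internal node's weight: 9 + 19 + 30 + 47 + 77 = 182 bits.

182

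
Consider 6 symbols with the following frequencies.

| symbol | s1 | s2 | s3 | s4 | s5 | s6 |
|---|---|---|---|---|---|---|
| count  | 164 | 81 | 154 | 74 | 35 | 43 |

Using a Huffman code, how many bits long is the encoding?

1332

Build the Huffman tree bottom-up:
s5(35) + s6(43) → 78
s4(74) + 78 → 152
s2(81) + 152 → 233
s3(154) + s1(164) → 318
233 + 318 → 551
Total encoded bits = sum of merged weights = 78 + 152 + 233 + 318 + 551 = 1332.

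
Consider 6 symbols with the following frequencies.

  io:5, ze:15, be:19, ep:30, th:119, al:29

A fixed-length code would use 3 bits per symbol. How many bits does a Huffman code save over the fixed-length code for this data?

Fixed-length: 3 bits × 217 symbols = 651 bits.
Huffman merges:
merge io(5) and ze(15): 20
merge be(19) and 20: 39
merge al(29) and ep(30): 59
merge 39 and 59: 98
merge 98 and th(119): 217
Huffman total = 20 + 39 + 59 + 98 + 217 = 433 bits.
Saving = 651 − 433 = 218 bits.

218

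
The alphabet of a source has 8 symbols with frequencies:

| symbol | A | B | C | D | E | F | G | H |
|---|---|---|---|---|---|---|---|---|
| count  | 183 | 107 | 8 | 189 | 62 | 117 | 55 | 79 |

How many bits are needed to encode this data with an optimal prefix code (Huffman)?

Build the Huffman tree bottom-up:
merge C(8) and G(55): 63
merge E(62) and 63: 125
merge H(79) and B(107): 186
merge F(117) and 125: 242
merge A(183) and 186: 369
merge D(189) and 242: 431
merge 369 and 431: 800
Each symbol's bit-cost is frequency × depth; summing gives 2216 bits (equivalently 63 + 125 + 186 + 242 + 369 + 431 + 800).

2216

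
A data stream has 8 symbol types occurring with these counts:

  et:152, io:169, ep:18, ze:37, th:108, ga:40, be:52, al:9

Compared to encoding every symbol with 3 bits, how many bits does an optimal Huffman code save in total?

Fixed-length: 3 bits × 585 symbols = 1755 bits.
Huffman merges:
al(9) + ep(18) → 27
27 + ze(37) → 64
ga(40) + be(52) → 92
64 + 92 → 156
th(108) + et(152) → 260
156 + io(169) → 325
260 + 325 → 585
Huffman total = 27 + 64 + 92 + 156 + 260 + 325 + 585 = 1509 bits.
Saving = 1755 − 1509 = 246 bits.

246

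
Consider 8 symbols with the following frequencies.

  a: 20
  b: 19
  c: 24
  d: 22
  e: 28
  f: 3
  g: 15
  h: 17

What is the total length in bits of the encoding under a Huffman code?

Build the Huffman tree bottom-up:
merge f(3) and g(15): 18
merge h(17) and 18: 35
merge b(19) and a(20): 39
merge d(22) and c(24): 46
merge e(28) and 35: 63
merge 39 and 46: 85
merge 63 and 85: 148
Each symbol's bit-cost is frequency × depth; summing gives 434 bits (equivalently 18 + 35 + 39 + 46 + 63 + 85 + 148).

434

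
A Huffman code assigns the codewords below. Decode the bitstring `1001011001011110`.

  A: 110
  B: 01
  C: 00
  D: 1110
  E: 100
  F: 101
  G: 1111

Read left to right; each codeword is recognised as soon as it completes (prefix code):
  100→E | 101→F | 100→E | 101→F | 1110→D
Decoded message: EFEFD

EFEFD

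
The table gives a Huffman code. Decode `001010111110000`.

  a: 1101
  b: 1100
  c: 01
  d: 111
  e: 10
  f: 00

feedbf

Read left to right; each codeword is recognised as soon as it completes (prefix code):
  00→f | 10→e | 10→e | 111→d | 1100→b | 00→f
Decoded message: feedbf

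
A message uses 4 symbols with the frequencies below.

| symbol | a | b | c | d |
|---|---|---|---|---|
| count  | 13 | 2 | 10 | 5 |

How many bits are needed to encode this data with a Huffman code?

Merge the two smallest weights repeatedly:
merge b(2) and d(5): 7
merge 7 and c(10): 17
merge a(13) and 17: 30
Total encoded bits = sum of merged weights = 7 + 17 + 30 = 54.

54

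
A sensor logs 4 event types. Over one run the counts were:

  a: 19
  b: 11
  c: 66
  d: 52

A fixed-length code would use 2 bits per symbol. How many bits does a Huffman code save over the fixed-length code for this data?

36

Fixed-length: 2 bits × 148 symbols = 296 bits.
Huffman merges:
combine b(11), a(19) → 30
combine 30, d(52) → 82
combine c(66), 82 → 148
Huffman total = 30 + 82 + 148 = 260 bits.
Saving = 296 − 260 = 36 bits.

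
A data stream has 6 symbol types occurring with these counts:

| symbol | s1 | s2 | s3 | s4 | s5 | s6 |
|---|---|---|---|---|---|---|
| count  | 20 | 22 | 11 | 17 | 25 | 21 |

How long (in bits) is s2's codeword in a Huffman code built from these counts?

2

Huffman merges, smallest pair first:
s3(11) + s4(17) → 28
s1(20) + s6(21) → 41
s2(22) + s5(25) → 47
28 + 41 → 69
47 + 69 → 116
The subtree containing s2 is merged 2 times, so code length = 2.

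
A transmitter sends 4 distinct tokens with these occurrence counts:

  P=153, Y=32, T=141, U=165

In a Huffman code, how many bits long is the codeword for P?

2

Huffman merges, smallest pair first:
combine Y(32), T(141) → 173
combine P(153), U(165) → 318
combine 173, 318 → 491
P sits 2 levels below the root, so its codeword is 2 bits.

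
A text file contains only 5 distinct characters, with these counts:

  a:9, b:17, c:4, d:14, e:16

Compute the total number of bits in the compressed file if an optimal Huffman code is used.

133

Build the Huffman tree bottom-up:
c(4) + a(9) → 13
13 + d(14) → 27
e(16) + b(17) → 33
27 + 33 → 60
Each symbol's bit-cost is frequency × depth; summing gives 133 bits (equivalently 13 + 27 + 33 + 60).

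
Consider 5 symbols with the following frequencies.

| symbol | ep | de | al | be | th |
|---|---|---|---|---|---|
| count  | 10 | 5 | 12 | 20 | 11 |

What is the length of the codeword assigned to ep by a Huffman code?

Build the tree from the bottom:
combine de(5), ep(10) → 15
combine th(11), al(12) → 23
combine 15, be(20) → 35
combine 23, 35 → 58
ep's leaf is at depth 3, giving a 3-bit codeword.

3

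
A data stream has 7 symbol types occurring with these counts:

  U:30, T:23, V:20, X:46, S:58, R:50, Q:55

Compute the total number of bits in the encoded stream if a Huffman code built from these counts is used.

Build the Huffman tree bottom-up:
combine V(20), T(23) → 43
combine U(30), 43 → 73
combine X(46), R(50) → 96
combine Q(55), S(58) → 113
combine 73, 96 → 169
combine 113, 169 → 282
Total encoded bits = sum of merged weights = 43 + 73 + 96 + 113 + 169 + 282 = 776.

776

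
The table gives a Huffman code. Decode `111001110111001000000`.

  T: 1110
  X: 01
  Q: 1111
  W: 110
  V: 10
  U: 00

Read left to right; each codeword is recognised as soon as it completes (prefix code):
  1110→T | 01→X | 110→W | 1110→T | 01→X | 00→U | 00→U | 00→U
Decoded message: TXWTXUUU

TXWTXUUU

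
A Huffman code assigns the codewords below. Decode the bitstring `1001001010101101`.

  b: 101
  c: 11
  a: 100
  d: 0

Read left to right; each codeword is recognised as soon as it completes (prefix code):
  100→a | 100→a | 101→b | 0→d | 101→b | 101→b
Decoded message: aabdbb

aabdbb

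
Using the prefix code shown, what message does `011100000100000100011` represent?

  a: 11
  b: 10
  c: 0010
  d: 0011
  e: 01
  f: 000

Read left to right; each codeword is recognised as soon as it completes (prefix code):
  01→e | 11→a | 000→f | 0010→c | 000→f | 01→e | 000→f | 11→a
Decoded message: eafcfefa

eafcfefa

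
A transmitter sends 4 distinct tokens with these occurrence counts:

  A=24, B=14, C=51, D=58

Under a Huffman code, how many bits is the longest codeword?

3

Merge the two lowest-weight nodes at each step:
merge B(14) and A(24): 38
merge 38 and C(51): 89
merge D(58) and 89: 147
The rarest symbols sit at the bottom; the longest codeword is 3 bits.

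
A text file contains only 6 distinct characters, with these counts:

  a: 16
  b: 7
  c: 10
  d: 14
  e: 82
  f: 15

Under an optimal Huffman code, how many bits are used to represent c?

Huffman merges, smallest pair first:
b(7) + c(10) → 17
d(14) + f(15) → 29
a(16) + 17 → 33
29 + 33 → 62
62 + e(82) → 144
c sits 4 levels below the root, so its codeword is 4 bits.

4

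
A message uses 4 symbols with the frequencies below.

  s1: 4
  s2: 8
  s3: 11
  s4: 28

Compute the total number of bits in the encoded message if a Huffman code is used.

Merge the two smallest weights repeatedly:
s1(4) + s2(8) → 12
s3(11) + 12 → 23
23 + s4(28) → 51
Total encoded bits = sum of merged weights = 12 + 23 + 51 = 86.

86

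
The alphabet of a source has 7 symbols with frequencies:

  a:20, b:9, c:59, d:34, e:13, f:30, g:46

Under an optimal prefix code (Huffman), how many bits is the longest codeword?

4

Merge the two lowest-weight nodes at each step:
combine b(9), e(13) → 22
combine a(20), 22 → 42
combine f(30), d(34) → 64
combine 42, g(46) → 88
combine c(59), 64 → 123
combine 88, 123 → 211
Maximum depth reached is 4.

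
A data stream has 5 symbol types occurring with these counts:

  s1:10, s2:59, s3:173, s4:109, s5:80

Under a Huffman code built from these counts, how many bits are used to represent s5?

Build the tree from the bottom:
combine s1(10), s2(59) → 69
combine 69, s5(80) → 149
combine s4(109), 149 → 258
combine s3(173), 258 → 431
s5 sits 3 levels below the root, so its codeword is 3 bits.

3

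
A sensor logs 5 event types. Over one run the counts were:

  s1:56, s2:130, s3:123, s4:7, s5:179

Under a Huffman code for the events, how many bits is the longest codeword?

Merge the two lowest-weight nodes at each step:
s4(7) + s1(56) → 63
63 + s3(123) → 186
s2(130) + s5(179) → 309
186 + 309 → 495
Maximum depth reached is 3.

3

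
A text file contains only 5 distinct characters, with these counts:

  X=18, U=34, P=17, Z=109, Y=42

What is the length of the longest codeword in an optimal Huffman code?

4

Merge the two lowest-weight nodes at each step:
merge P(17) and X(18): 35
merge U(34) and 35: 69
merge Y(42) and 69: 111
merge Z(109) and 111: 220
The rarest symbols sit at the bottom; the longest codeword is 4 bits.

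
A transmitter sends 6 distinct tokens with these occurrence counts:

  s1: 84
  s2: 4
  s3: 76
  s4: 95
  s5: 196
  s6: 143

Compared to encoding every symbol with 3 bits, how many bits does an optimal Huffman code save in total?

Fixed-length: 3 bits × 598 symbols = 1794 bits.
Huffman merges:
combine s2(4), s3(76) → 80
combine 80, s1(84) → 164
combine s4(95), s6(143) → 238
combine 164, s5(196) → 360
combine 238, 360 → 598
Huffman total = 80 + 164 + 238 + 360 + 598 = 1440 bits.
Saving = 1794 − 1440 = 354 bits.

354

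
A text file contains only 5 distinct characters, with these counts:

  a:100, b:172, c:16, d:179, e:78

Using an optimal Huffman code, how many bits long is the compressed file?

Greedily combine the two least-frequent nodes:
c(16) + e(78) → 94
94 + a(100) → 194
b(172) + d(179) → 351
194 + 351 → 545
The encoded length is the sum of every internal node's weight: 94 + 194 + 351 + 545 = 1184 bits.

1184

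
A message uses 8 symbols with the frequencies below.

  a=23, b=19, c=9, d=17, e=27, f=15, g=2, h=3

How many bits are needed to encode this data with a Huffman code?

314

Greedily combine the two least-frequent nodes:
merge g(2) and h(3): 5
merge 5 and c(9): 14
merge 14 and f(15): 29
merge d(17) and b(19): 36
merge a(23) and e(27): 50
merge 29 and 36: 65
merge 50 and 65: 115
The encoded length is the sum of every internal node's weight: 5 + 14 + 29 + 36 + 50 + 65 + 115 = 314 bits.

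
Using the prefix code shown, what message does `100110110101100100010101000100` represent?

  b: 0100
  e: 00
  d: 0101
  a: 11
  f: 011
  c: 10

cffdcbdbb

Read left to right; each codeword is recognised as soon as it completes (prefix code):
  10→c | 011→f | 011→f | 0101→d | 10→c | 0100→b | 0101→d | 0100→b | 0100→b
Decoded message: cffdcbdbb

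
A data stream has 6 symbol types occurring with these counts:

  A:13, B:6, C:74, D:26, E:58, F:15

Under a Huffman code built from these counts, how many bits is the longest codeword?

Merge the two lowest-weight nodes at each step:
merge B(6) and A(13): 19
merge F(15) and 19: 34
merge D(26) and 34: 60
merge E(58) and 60: 118
merge C(74) and 118: 192
The rarest symbols sit at the bottom; the longest codeword is 5 bits.

5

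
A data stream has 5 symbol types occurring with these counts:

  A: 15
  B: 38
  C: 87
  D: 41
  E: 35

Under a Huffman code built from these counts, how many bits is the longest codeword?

3

Merge the two lowest-weight nodes at each step:
A(15) + E(35) → 50
B(38) + D(41) → 79
50 + 79 → 129
C(87) + 129 → 216
Maximum depth reached is 3.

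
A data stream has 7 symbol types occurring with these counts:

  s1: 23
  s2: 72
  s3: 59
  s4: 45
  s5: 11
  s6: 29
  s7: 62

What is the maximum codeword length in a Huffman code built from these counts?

4

Merge the two lowest-weight nodes at each step:
merge s5(11) and s1(23): 34
merge s6(29) and 34: 63
merge s4(45) and s3(59): 104
merge s7(62) and 63: 125
merge s2(72) and 104: 176
merge 125 and 176: 301
Maximum depth reached is 4.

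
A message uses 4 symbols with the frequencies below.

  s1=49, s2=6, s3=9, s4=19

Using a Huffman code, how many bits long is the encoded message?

132

Build the Huffman tree bottom-up:
combine s2(6), s3(9) → 15
combine 15, s4(19) → 34
combine 34, s1(49) → 83
Total encoded bits = sum of merged weights = 15 + 34 + 83 = 132.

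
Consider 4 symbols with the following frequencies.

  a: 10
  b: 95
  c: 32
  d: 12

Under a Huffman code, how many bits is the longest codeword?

3

Merge the two lowest-weight nodes at each step:
a(10) + d(12) → 22
22 + c(32) → 54
54 + b(95) → 149
The first pair merged (a, d) ends up deepest, at depth 3.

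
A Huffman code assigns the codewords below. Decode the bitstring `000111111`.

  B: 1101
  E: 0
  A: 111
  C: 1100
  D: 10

EEEAA

Read left to right; each codeword is recognised as soon as it completes (prefix code):
  0→E | 0→E | 0→E | 111→A | 111→A
Decoded message: EEEAA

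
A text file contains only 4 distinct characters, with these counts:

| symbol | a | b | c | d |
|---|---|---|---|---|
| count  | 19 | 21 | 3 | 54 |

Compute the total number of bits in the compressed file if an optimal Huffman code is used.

162

Merge the two smallest weights repeatedly:
combine c(3), a(19) → 22
combine b(21), 22 → 43
combine 43, d(54) → 97
Total encoded bits = sum of merged weights = 22 + 43 + 97 = 162.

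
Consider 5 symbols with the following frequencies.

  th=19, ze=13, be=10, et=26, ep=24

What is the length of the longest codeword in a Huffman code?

Merge the two lowest-weight nodes at each step:
be(10) + ze(13) → 23
th(19) + 23 → 42
ep(24) + et(26) → 50
42 + 50 → 92
The rarest symbols sit at the bottom; the longest codeword is 3 bits.

3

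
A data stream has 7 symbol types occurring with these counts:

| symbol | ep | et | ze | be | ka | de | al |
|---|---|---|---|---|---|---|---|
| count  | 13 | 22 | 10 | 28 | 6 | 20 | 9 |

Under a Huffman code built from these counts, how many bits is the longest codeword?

Merge the two lowest-weight nodes at each step:
ka(6) + al(9) → 15
ze(10) + ep(13) → 23
15 + de(20) → 35
et(22) + 23 → 45
be(28) + 35 → 63
45 + 63 → 108
The rarest symbols sit at the bottom; the longest codeword is 4 bits.

4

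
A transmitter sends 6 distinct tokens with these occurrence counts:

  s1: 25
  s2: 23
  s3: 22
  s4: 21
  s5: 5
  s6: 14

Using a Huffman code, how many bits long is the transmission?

279

Greedily combine the two least-frequent nodes:
merge s5(5) and s6(14): 19
merge 19 and s4(21): 40
merge s3(22) and s2(23): 45
merge s1(25) and 40: 65
merge 45 and 65: 110
Each symbol's bit-cost is frequency × depth; summing gives 279 bits (equivalently 19 + 40 + 45 + 65 + 110).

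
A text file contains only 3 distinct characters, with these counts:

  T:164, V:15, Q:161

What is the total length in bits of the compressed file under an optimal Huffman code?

516

Greedily combine the two least-frequent nodes:
merge V(15) and Q(161): 176
merge T(164) and 176: 340
Total encoded bits = sum of merged weights = 176 + 340 = 516.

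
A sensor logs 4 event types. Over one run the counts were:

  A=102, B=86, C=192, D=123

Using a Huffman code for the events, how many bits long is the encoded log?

Merge the two smallest weights repeatedly:
merge B(86) and A(102): 188
merge D(123) and 188: 311
merge C(192) and 311: 503
Total encoded bits = sum of merged weights = 188 + 311 + 503 = 1002.

1002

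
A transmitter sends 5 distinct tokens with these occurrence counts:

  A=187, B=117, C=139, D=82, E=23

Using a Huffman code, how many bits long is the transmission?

Build the Huffman tree bottom-up:
E(23) + D(82) → 105
105 + B(117) → 222
C(139) + A(187) → 326
222 + 326 → 548
Total encoded bits = sum of merged weights = 105 + 222 + 326 + 548 = 1201.

1201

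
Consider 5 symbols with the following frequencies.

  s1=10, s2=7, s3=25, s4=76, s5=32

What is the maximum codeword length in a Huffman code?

Merge the two lowest-weight nodes at each step:
s2(7) + s1(10) → 17
17 + s3(25) → 42
s5(32) + 42 → 74
74 + s4(76) → 150
The rarest symbols sit at the bottom; the longest codeword is 4 bits.

4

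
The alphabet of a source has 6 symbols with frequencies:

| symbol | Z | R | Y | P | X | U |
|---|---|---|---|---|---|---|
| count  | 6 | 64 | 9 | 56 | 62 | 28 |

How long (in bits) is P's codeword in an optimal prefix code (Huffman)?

2

Build the tree from the bottom:
merge Z(6) and Y(9): 15
merge 15 and U(28): 43
merge 43 and P(56): 99
merge X(62) and R(64): 126
merge 99 and 126: 225
The subtree containing P is merged 2 times, so code length = 2.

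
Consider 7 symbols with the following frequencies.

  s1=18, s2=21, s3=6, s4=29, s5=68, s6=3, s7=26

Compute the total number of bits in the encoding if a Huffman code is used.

413

Merge the two smallest weights repeatedly:
combine s6(3), s3(6) → 9
combine 9, s1(18) → 27
combine s2(21), s7(26) → 47
combine 27, s4(29) → 56
combine 47, 56 → 103
combine s5(68), 103 → 171
The encoded length is the sum of every internal node's weight: 9 + 27 + 47 + 56 + 103 + 171 = 413 bits.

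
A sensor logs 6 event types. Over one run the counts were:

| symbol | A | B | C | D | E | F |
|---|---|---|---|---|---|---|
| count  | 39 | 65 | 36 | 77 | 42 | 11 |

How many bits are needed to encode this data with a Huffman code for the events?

Greedily combine the two least-frequent nodes:
F(11) + C(36) → 47
A(39) + E(42) → 81
47 + B(65) → 112
D(77) + 81 → 158
112 + 158 → 270
The encoded length is the sum of every internal node's weight: 47 + 81 + 112 + 158 + 270 = 668 bits.

668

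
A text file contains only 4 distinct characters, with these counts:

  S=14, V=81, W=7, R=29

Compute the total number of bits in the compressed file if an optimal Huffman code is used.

Build the Huffman tree bottom-up:
merge W(7) and S(14): 21
merge 21 and R(29): 50
merge 50 and V(81): 131
The encoded length is the sum of every internal node's weight: 21 + 50 + 131 = 202 bits.

202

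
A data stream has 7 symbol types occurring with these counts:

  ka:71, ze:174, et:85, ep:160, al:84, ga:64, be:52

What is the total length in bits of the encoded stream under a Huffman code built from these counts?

1852

Build the Huffman tree bottom-up:
combine be(52), ga(64) → 116
combine ka(71), al(84) → 155
combine et(85), 116 → 201
combine 155, ep(160) → 315
combine ze(174), 201 → 375
combine 315, 375 → 690
Each symbol's bit-cost is frequency × depth; summing gives 1852 bits (equivalently 116 + 155 + 201 + 315 + 375 + 690).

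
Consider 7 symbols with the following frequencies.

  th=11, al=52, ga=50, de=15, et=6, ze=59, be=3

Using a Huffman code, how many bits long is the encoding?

456

Greedily combine the two least-frequent nodes:
combine be(3), et(6) → 9
combine 9, th(11) → 20
combine de(15), 20 → 35
combine 35, ga(50) → 85
combine al(52), ze(59) → 111
combine 85, 111 → 196
Total encoded bits = sum of merged weights = 9 + 20 + 35 + 85 + 111 + 196 = 456.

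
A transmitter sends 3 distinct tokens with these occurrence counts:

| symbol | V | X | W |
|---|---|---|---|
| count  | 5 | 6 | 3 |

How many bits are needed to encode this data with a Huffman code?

22

Merge the two smallest weights repeatedly:
merge W(3) and V(5): 8
merge X(6) and 8: 14
Each symbol's bit-cost is frequency × depth; summing gives 22 bits (equivalently 8 + 14).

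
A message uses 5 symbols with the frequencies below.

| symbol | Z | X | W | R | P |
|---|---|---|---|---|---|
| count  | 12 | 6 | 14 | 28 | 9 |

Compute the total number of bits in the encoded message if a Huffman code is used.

Greedily combine the two least-frequent nodes:
combine X(6), P(9) → 15
combine Z(12), W(14) → 26
combine 15, 26 → 41
combine R(28), 41 → 69
Each symbol's bit-cost is frequency × depth; summing gives 151 bits (equivalently 15 + 26 + 41 + 69).

151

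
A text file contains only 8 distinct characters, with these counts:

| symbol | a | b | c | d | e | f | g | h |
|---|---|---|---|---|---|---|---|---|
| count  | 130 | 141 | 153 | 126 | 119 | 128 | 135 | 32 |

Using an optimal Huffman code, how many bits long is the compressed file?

2890

Merge the two smallest weights repeatedly:
merge h(32) and e(119): 151
merge d(126) and f(128): 254
merge a(130) and g(135): 265
merge b(141) and 151: 292
merge c(153) and 254: 407
merge 265 and 292: 557
merge 407 and 557: 964
Total encoded bits = sum of merged weights = 151 + 254 + 265 + 292 + 407 + 557 + 964 = 2890.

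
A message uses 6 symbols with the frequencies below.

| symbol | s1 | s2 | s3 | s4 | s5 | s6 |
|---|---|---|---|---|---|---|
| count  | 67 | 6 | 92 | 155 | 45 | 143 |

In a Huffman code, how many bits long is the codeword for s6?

Build the tree from the bottom:
merge s2(6) and s5(45): 51
merge 51 and s1(67): 118
merge s3(92) and 118: 210
merge s6(143) and s4(155): 298
merge 210 and 298: 508
The subtree containing s6 is merged 2 times, so code length = 2.

2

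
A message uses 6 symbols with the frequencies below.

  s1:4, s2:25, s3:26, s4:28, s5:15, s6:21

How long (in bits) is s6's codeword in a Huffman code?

3

Huffman merges, smallest pair first:
combine s1(4), s5(15) → 19
combine 19, s6(21) → 40
combine s2(25), s3(26) → 51
combine s4(28), 40 → 68
combine 51, 68 → 119
The subtree containing s6 is merged 3 times, so code length = 3.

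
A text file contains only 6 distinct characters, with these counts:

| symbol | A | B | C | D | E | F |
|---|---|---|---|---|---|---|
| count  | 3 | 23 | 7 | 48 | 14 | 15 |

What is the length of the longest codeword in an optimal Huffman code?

4

Merge the two lowest-weight nodes at each step:
A(3) + C(7) → 10
10 + E(14) → 24
F(15) + B(23) → 38
24 + 38 → 62
D(48) + 62 → 110
The rarest symbols sit at the bottom; the longest codeword is 4 bits.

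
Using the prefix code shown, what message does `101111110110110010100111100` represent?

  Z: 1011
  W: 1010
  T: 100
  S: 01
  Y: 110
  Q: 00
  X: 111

Read left to right; each codeword is recognised as soon as it completes (prefix code):
  1011→Z | 111→X | 1011→Z | 01→S | 100→T | 1010→W | 01→S | 111→X | 00→Q
Decoded message: ZXZSTWSXQ

ZXZSTWSXQ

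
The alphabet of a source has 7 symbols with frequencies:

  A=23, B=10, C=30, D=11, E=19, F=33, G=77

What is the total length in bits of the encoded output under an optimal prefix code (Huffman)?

Greedily combine the two least-frequent nodes:
combine B(10), D(11) → 21
combine E(19), 21 → 40
combine A(23), C(30) → 53
combine F(33), 40 → 73
combine 53, 73 → 126
combine G(77), 126 → 203
Each symbol's bit-cost is frequency × depth; summing gives 516 bits (equivalently 21 + 40 + 53 + 73 + 126 + 203).

516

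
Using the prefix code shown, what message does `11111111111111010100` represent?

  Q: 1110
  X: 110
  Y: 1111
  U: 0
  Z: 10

YYYXZZU

Read left to right; each codeword is recognised as soon as it completes (prefix code):
  1111→Y | 1111→Y | 1111→Y | 110→X | 10→Z | 10→Z | 0→U
Decoded message: YYYXZZU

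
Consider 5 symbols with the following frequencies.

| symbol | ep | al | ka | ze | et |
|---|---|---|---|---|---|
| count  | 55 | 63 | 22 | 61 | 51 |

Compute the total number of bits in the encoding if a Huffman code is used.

Greedily combine the two least-frequent nodes:
ka(22) + et(51) → 73
ep(55) + ze(61) → 116
al(63) + 73 → 136
116 + 136 → 252
The encoded length is the sum of every internal node's weight: 73 + 116 + 136 + 252 = 577 bits.

577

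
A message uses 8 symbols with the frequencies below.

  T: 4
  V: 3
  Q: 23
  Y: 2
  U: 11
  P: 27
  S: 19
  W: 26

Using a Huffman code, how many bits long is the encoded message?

Merge the two smallest weights repeatedly:
combine Y(2), V(3) → 5
combine T(4), 5 → 9
combine 9, U(11) → 20
combine S(19), 20 → 39
combine Q(23), W(26) → 49
combine P(27), 39 → 66
combine 49, 66 → 115
Each symbol's bit-cost is frequency × depth; summing gives 303 bits (equivalently 5 + 9 + 20 + 39 + 49 + 66 + 115).

303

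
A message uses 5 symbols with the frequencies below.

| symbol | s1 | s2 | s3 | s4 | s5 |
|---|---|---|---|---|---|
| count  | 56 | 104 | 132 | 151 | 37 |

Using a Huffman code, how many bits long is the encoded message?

1053

Build the Huffman tree bottom-up:
combine s5(37), s1(56) → 93
combine 93, s2(104) → 197
combine s3(132), s4(151) → 283
combine 197, 283 → 480
Total encoded bits = sum of merged weights = 93 + 197 + 283 + 480 = 1053.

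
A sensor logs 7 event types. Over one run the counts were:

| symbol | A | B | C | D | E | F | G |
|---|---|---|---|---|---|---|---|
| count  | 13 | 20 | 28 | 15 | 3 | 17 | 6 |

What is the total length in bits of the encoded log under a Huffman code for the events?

267

Greedily combine the two least-frequent nodes:
E(3) + G(6) → 9
9 + A(13) → 22
D(15) + F(17) → 32
B(20) + 22 → 42
C(28) + 32 → 60
42 + 60 → 102
Each symbol's bit-cost is frequency × depth; summing gives 267 bits (equivalently 9 + 22 + 32 + 42 + 60 + 102).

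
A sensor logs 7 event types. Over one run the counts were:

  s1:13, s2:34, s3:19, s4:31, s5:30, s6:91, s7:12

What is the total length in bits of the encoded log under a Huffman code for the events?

Merge the two smallest weights repeatedly:
combine s7(12), s1(13) → 25
combine s3(19), 25 → 44
combine s5(30), s4(31) → 61
combine s2(34), 44 → 78
combine 61, 78 → 139
combine s6(91), 139 → 230
Total encoded bits = sum of merged weights = 25 + 44 + 61 + 78 + 139 + 230 = 577.

577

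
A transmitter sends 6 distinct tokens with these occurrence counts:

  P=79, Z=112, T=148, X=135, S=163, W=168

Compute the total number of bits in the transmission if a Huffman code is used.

2084

Build the Huffman tree bottom-up:
P(79) + Z(112) → 191
X(135) + T(148) → 283
S(163) + W(168) → 331
191 + 283 → 474
331 + 474 → 805
The encoded length is the sum of every internal node's weight: 191 + 283 + 331 + 474 + 805 = 2084 bits.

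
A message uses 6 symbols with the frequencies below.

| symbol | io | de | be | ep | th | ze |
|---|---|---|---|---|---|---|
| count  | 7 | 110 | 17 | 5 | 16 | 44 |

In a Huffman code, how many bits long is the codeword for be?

Build the tree from the bottom:
combine ep(5), io(7) → 12
combine 12, th(16) → 28
combine be(17), 28 → 45
combine ze(44), 45 → 89
combine 89, de(110) → 199
be sits 3 levels below the root, so its codeword is 3 bits.

3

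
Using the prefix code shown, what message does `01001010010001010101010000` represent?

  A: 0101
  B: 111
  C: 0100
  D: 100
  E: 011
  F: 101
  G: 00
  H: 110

Read left to right; each codeword is recognised as soon as it completes (prefix code):
  0100→C | 101→F | 00→G | 100→D | 0101→A | 0101→A | 0100→C | 00→G
Decoded message: CFGDAACG

CFGDAACG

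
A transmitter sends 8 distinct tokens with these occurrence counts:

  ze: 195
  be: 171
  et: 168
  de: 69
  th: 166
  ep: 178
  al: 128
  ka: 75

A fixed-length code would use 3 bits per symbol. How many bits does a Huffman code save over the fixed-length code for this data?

Fixed-length: 3 bits × 1150 symbols = 3450 bits.
Huffman merges:
combine de(69), ka(75) → 144
combine al(128), 144 → 272
combine th(166), et(168) → 334
combine be(171), ep(178) → 349
combine ze(195), 272 → 467
combine 334, 349 → 683
combine 467, 683 → 1150
Huffman total = 144 + 272 + 334 + 349 + 467 + 683 + 1150 = 3399 bits.
Saving = 3450 − 3399 = 51 bits.

51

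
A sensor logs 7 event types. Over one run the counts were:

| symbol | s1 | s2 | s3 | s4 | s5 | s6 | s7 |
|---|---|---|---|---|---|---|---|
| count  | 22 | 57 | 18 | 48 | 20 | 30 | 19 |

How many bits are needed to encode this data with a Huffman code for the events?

Greedily combine the two least-frequent nodes:
combine s3(18), s7(19) → 37
combine s5(20), s1(22) → 42
combine s6(30), 37 → 67
combine 42, s4(48) → 90
combine s2(57), 67 → 124
combine 90, 124 → 214
Each symbol's bit-cost is frequency × depth; summing gives 574 bits (equivalently 37 + 42 + 67 + 90 + 124 + 214).

574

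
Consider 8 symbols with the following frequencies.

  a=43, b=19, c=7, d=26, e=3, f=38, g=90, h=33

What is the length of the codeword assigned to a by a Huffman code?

Huffman merges, smallest pair first:
e(3) + c(7) → 10
10 + b(19) → 29
d(26) + 29 → 55
h(33) + f(38) → 71
a(43) + 55 → 98
71 + g(90) → 161
98 + 161 → 259
The subtree containing a is merged 2 times, so code length = 2.

2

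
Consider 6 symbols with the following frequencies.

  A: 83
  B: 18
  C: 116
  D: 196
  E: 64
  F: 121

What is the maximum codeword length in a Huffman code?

Merge the two lowest-weight nodes at each step:
B(18) + E(64) → 82
82 + A(83) → 165
C(116) + F(121) → 237
165 + D(196) → 361
237 + 361 → 598
Maximum depth reached is 4.

4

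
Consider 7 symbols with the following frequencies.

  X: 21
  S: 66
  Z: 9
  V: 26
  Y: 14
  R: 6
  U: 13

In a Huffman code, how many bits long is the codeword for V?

3

Huffman merges, smallest pair first:
merge R(6) and Z(9): 15
merge U(13) and Y(14): 27
merge 15 and X(21): 36
merge V(26) and 27: 53
merge 36 and 53: 89
merge S(66) and 89: 155
The subtree containing V is merged 3 times, so code length = 3.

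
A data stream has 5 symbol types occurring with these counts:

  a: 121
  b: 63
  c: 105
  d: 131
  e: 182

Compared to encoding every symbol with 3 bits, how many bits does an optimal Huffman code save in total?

434

Fixed-length: 3 bits × 602 symbols = 1806 bits.
Huffman merges:
b(63) + c(105) → 168
a(121) + d(131) → 252
168 + e(182) → 350
252 + 350 → 602
Huffman total = 168 + 252 + 350 + 602 = 1372 bits.
Saving = 1806 − 1372 = 434 bits.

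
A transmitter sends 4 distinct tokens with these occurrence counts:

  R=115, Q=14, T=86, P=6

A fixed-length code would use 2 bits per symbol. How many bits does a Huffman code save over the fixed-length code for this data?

95

Fixed-length: 2 bits × 221 symbols = 442 bits.
Huffman merges:
P(6) + Q(14) → 20
20 + T(86) → 106
106 + R(115) → 221
Huffman total = 20 + 106 + 221 = 347 bits.
Saving = 442 − 347 = 95 bits.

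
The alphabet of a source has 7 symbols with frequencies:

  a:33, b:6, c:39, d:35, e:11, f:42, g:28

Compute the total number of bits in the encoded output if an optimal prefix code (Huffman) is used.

518

Merge the two smallest weights repeatedly:
merge b(6) and e(11): 17
merge 17 and g(28): 45
merge a(33) and d(35): 68
merge c(39) and f(42): 81
merge 45 and 68: 113
merge 81 and 113: 194
Total encoded bits = sum of merged weights = 17 + 45 + 68 + 81 + 113 + 194 = 518.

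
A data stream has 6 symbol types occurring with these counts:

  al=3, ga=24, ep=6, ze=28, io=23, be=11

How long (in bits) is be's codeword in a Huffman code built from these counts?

3

Huffman merges, smallest pair first:
al(3) + ep(6) → 9
9 + be(11) → 20
20 + io(23) → 43
ga(24) + ze(28) → 52
43 + 52 → 95
The subtree containing be is merged 3 times, so code length = 3.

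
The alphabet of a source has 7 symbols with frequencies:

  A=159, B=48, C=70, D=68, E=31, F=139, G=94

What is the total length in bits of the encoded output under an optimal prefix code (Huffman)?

Build the Huffman tree bottom-up:
merge E(31) and B(48): 79
merge D(68) and C(70): 138
merge 79 and G(94): 173
merge 138 and F(139): 277
merge A(159) and 173: 332
merge 277 and 332: 609
Total encoded bits = sum of merged weights = 79 + 138 + 173 + 277 + 332 + 609 = 1608.

1608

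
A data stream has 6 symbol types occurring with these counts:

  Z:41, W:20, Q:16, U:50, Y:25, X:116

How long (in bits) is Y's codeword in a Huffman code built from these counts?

Huffman merges, smallest pair first:
combine Q(16), W(20) → 36
combine Y(25), 36 → 61
combine Z(41), U(50) → 91
combine 61, 91 → 152
combine X(116), 152 → 268
The subtree containing Y is merged 3 times, so code length = 3.

3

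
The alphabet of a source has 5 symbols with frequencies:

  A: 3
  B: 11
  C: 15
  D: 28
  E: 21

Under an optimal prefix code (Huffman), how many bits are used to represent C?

Repeatedly merge the two smallest:
merge A(3) and B(11): 14
merge 14 and C(15): 29
merge E(21) and D(28): 49
merge 29 and 49: 78
C's leaf is at depth 2, giving a 2-bit codeword.

2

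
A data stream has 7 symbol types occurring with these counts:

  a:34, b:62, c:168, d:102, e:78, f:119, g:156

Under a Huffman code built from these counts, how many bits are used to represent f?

Huffman merges, smallest pair first:
merge a(34) and b(62): 96
merge e(78) and 96: 174
merge d(102) and f(119): 221
merge g(156) and c(168): 324
merge 174 and 221: 395
merge 324 and 395: 719
f's leaf is at depth 3, giving a 3-bit codeword.

3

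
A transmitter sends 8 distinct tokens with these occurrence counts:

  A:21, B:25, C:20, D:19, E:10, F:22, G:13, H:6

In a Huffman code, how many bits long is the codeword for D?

Huffman merges, smallest pair first:
combine H(6), E(10) → 16
combine G(13), 16 → 29
combine D(19), C(20) → 39
combine A(21), F(22) → 43
combine B(25), 29 → 54
combine 39, 43 → 82
combine 54, 82 → 136
D sits 3 levels below the root, so its codeword is 3 bits.

3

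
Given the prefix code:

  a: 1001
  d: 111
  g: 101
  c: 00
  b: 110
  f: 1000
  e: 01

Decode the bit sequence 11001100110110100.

Read left to right; each codeword is recognised as soon as it completes (prefix code):
  110→b | 01→e | 1001→a | 101→g | 101→g | 00→c
Decoded message: beaggc

beaggc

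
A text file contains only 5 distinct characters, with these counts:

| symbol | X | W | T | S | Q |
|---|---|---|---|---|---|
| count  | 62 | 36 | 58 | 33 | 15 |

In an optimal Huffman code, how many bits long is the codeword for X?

2

Build the tree from the bottom:
Q(15) + S(33) → 48
W(36) + 48 → 84
T(58) + X(62) → 120
84 + 120 → 204
X's leaf is at depth 2, giving a 2-bit codeword.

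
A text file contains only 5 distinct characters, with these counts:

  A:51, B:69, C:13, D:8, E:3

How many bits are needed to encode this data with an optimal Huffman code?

Greedily combine the two least-frequent nodes:
combine E(3), D(8) → 11
combine 11, C(13) → 24
combine 24, A(51) → 75
combine B(69), 75 → 144
Total encoded bits = sum of merged weights = 11 + 24 + 75 + 144 = 254.

254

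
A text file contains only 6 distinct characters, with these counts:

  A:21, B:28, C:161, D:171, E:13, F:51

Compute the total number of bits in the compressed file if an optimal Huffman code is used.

Merge the two smallest weights repeatedly:
merge E(13) and A(21): 34
merge B(28) and 34: 62
merge F(51) and 62: 113
merge 113 and C(161): 274
merge D(171) and 274: 445
Each symbol's bit-cost is frequency × depth; summing gives 928 bits (equivalently 34 + 62 + 113 + 274 + 445).

928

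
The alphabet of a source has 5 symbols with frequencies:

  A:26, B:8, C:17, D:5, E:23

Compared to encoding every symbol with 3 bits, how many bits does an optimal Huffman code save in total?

Fixed-length: 3 bits × 79 symbols = 237 bits.
Huffman merges:
merge D(5) and B(8): 13
merge 13 and C(17): 30
merge E(23) and A(26): 49
merge 30 and 49: 79
Huffman total = 13 + 30 + 49 + 79 = 171 bits.
Saving = 237 − 171 = 66 bits.

66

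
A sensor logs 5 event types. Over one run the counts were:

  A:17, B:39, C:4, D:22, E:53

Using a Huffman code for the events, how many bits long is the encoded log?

281

Greedily combine the two least-frequent nodes:
combine C(4), A(17) → 21
combine 21, D(22) → 43
combine B(39), 43 → 82
combine E(53), 82 → 135
The encoded length is the sum of every internal node's weight: 21 + 43 + 82 + 135 = 281 bits.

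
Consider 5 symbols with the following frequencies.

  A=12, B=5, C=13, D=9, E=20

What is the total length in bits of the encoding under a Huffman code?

132

Build the Huffman tree bottom-up:
B(5) + D(9) → 14
A(12) + C(13) → 25
14 + E(20) → 34
25 + 34 → 59
The encoded length is the sum of every internal node's weight: 14 + 25 + 34 + 59 = 132 bits.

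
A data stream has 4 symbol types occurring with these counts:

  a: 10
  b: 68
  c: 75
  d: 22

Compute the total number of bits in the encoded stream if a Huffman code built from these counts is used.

Build the Huffman tree bottom-up:
a(10) + d(22) → 32
32 + b(68) → 100
c(75) + 100 → 175
Each symbol's bit-cost is frequency × depth; summing gives 307 bits (equivalently 32 + 100 + 175).

307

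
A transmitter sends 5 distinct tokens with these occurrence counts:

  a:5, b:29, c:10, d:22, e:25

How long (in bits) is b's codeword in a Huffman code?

Repeatedly merge the two smallest:
combine a(5), c(10) → 15
combine 15, d(22) → 37
combine e(25), b(29) → 54
combine 37, 54 → 91
b's leaf is at depth 2, giving a 2-bit codeword.

2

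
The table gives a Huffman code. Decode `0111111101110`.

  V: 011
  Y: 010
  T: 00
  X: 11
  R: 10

Read left to right; each codeword is recognised as soon as it completes (prefix code):
  011→V | 11→X | 11→X | 10→R | 11→X | 10→R
Decoded message: VXXRXR

VXXRXR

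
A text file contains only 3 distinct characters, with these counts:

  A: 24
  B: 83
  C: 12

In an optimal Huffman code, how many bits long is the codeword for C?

Repeatedly merge the two smallest:
C(12) + A(24) → 36
36 + B(83) → 119
The subtree containing C is merged 2 times, so code length = 2.

2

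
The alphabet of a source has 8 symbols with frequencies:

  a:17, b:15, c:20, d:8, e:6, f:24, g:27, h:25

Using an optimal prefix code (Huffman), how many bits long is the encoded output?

Build the Huffman tree bottom-up:
merge e(6) and d(8): 14
merge 14 and b(15): 29
merge a(17) and c(20): 37
merge f(24) and h(25): 49
merge g(27) and 29: 56
merge 37 and 49: 86
merge 56 and 86: 142
Each symbol's bit-cost is frequency × depth; summing gives 413 bits (equivalently 14 + 29 + 37 + 49 + 56 + 86 + 142).

413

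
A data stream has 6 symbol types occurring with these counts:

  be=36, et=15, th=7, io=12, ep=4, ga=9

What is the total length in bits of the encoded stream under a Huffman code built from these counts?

Merge the two smallest weights repeatedly:
merge ep(4) and th(7): 11
merge ga(9) and 11: 20
merge io(12) and et(15): 27
merge 20 and 27: 47
merge be(36) and 47: 83
Each symbol's bit-cost is frequency × depth; summing gives 188 bits (equivalently 11 + 20 + 27 + 47 + 83).

188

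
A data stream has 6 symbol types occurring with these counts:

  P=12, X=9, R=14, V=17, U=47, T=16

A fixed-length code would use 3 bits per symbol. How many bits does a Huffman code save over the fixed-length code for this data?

Fixed-length: 3 bits × 115 symbols = 345 bits.
Huffman merges:
combine X(9), P(12) → 21
combine R(14), T(16) → 30
combine V(17), 21 → 38
combine 30, 38 → 68
combine U(47), 68 → 115
Huffman total = 21 + 30 + 38 + 68 + 115 = 272 bits.
Saving = 345 − 272 = 73 bits.

73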